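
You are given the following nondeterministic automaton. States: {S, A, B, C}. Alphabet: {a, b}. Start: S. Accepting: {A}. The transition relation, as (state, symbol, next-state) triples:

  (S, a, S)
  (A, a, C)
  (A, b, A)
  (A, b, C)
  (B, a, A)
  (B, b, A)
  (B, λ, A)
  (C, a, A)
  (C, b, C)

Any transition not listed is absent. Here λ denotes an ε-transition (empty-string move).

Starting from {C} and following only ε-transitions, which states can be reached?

Begin with {C}.
No ε-moves leave this set, so the closure equals the set itself.

{C}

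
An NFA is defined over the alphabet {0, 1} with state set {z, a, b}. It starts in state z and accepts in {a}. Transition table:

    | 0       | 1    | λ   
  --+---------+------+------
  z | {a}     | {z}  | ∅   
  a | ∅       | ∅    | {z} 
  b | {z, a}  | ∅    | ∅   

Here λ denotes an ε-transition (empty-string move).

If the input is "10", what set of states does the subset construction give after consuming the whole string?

{z, a}

Start in {z}.
Read '1': {z} → {z}.
Read '0': {z} → {z, a}.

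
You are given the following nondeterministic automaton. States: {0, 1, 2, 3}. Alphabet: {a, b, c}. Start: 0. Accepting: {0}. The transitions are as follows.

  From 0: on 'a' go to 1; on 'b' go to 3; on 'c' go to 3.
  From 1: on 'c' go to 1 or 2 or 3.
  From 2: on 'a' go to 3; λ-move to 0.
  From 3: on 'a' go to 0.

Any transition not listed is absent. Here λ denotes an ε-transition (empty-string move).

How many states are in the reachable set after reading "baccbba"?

Start in {0}.
Read 'b': {0} → {3}.
Read 'a': {3} → {0}.
Read 'c': {0} → {3}.
Read 'c': {3} → ∅.
The set is empty and remains empty for the remaining 3 symbols.
That set has 0 states.

0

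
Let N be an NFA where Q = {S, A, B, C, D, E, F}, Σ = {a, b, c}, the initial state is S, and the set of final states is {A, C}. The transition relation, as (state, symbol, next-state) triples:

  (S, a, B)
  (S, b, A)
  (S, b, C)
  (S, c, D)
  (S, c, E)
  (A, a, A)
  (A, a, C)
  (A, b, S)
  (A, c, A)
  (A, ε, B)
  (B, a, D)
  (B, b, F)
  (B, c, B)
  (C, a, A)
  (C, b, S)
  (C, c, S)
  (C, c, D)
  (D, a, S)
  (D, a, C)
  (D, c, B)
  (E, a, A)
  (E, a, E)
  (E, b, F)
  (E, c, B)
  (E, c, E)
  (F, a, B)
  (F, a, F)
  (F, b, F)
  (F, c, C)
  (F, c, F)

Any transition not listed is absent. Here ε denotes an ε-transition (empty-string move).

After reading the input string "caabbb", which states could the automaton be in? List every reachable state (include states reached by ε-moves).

{S, F}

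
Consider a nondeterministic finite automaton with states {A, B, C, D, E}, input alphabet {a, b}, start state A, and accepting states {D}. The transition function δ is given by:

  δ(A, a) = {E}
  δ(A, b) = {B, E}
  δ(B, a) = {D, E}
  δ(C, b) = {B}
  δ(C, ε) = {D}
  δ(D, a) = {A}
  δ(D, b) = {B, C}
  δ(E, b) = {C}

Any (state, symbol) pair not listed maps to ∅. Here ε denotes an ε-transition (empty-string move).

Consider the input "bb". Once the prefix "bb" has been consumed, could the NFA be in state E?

Start in {A}.
Read 'b': {A} → {B, E}.
Read 'b': {B, E} → {C, D}.
State E is not in {C, D}.

No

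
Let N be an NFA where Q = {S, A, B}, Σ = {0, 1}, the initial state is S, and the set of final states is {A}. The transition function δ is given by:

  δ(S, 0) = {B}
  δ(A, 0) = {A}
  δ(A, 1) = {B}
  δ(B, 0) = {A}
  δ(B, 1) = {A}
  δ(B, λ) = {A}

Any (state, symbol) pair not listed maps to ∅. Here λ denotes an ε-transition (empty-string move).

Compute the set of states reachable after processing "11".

∅

Start in {S}.
Read '1': S→∅; now ∅.
The set is empty and remains empty for the remaining 1 symbol.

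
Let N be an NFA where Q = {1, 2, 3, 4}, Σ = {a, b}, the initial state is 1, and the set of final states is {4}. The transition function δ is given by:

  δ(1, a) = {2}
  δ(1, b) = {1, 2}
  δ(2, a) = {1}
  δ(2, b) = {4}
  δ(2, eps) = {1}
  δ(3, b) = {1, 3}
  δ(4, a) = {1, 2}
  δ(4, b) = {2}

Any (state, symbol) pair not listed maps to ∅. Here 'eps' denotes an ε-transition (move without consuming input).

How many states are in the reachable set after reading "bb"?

3

Start in {1}.
Read 'b': {1} → {1, 2}.
Read 'b': {1, 2} → {1, 2, 4}.
That set has 3 states.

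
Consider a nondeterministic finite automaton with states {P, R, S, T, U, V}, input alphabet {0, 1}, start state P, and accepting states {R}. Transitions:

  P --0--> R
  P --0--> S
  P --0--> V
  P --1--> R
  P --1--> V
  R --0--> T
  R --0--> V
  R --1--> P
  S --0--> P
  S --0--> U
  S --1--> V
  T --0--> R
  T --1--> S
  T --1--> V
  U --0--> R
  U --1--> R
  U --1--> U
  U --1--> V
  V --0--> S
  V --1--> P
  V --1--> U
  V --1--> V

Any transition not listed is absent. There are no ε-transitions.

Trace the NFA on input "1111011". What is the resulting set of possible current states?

{P, R, U, V}

Start in {P}.
Read '1': P→{R, V}; now {R, V}.
Read '1': R→{P}, V→{P, U, V}; now {P, U, V}.
Read '1': P→{R, V}, U→{R, U, V}, V→{P, U, V}; now {P, R, U, V}.
Read '1': P→{R, V}, R→{P}, U→{R, U, V}, V→{P, U, V}; now {P, R, U, V}.
Read '0': P→{R, S, V}, R→{T, V}, U→{R}, V→{S}; now {R, S, T, V}.
Read '1': R→{P}, S→{V}, T→{S, V}, V→{P, U, V}; now {P, S, U, V}.
Read '1': P→{R, V}, S→{V}, U→{R, U, V}, V→{P, U, V}; now {P, R, U, V}.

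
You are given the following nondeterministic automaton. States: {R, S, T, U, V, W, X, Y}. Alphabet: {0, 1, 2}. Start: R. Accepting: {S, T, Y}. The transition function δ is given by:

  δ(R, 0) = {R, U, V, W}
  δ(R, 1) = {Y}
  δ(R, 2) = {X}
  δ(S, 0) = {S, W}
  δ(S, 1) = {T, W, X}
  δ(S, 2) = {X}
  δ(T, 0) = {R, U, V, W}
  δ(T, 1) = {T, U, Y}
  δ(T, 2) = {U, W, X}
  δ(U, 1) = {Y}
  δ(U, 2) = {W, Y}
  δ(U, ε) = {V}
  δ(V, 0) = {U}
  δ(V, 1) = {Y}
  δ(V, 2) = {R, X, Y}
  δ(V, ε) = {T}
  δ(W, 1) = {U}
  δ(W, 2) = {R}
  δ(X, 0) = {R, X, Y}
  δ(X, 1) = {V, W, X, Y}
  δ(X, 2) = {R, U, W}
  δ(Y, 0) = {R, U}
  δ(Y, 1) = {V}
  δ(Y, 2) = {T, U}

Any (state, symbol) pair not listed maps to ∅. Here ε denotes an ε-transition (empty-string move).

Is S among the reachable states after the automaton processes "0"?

No

Start in {R}.
Read '0': R→{R, U, V, W}; union {R, U, V, W}; ε-closure = {R, T, U, V, W}.
State S is not in {R, T, U, V, W}.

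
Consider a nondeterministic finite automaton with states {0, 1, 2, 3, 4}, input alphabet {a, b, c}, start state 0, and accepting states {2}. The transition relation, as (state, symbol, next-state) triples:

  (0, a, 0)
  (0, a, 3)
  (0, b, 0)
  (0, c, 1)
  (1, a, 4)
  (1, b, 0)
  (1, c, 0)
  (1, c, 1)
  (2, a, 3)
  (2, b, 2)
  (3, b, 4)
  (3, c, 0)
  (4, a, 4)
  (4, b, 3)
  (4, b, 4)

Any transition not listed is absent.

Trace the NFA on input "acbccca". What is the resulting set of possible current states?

Start in {0}.
Read 'a': {0} → {0, 3}.
Read 'c': {0, 3} → {0, 1}.
Read 'b': {0, 1} → {0}.
Read 'c': {0} → {1}.
Read 'c': {1} → {0, 1}.
Read 'c': {0, 1} → {0, 1}.
Read 'a': {0, 1} → {0, 3, 4}.

{0, 3, 4}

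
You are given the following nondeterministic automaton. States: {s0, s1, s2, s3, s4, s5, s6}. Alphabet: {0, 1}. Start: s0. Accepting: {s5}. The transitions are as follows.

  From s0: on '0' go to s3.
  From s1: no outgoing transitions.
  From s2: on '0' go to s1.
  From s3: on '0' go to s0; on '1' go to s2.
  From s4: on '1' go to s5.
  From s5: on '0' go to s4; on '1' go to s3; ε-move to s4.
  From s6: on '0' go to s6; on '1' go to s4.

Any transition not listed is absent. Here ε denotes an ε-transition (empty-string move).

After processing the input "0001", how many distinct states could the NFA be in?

1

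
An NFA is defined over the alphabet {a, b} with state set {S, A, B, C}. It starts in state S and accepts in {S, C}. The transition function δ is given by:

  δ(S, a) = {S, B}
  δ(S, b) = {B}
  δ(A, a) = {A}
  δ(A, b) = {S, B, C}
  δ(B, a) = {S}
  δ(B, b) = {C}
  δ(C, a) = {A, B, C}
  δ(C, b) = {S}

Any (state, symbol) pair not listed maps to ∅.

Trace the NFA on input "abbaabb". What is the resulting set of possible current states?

{S, B, C}

Start in {S}.
Read 'a': S→{S, B}; now {S, B}.
Read 'b': S→{B}, B→{C}; now {B, C}.
Read 'b': B→{C}, C→{S}; now {S, C}.
Read 'a': S→{S, B}, C→{A, B, C}; now {S, A, B, C}.
Read 'a': S→{S, B}, A→{A}, B→{S}, C→{A, B, C}; now {S, A, B, C}.
Read 'b': S→{B}, A→{S, B, C}, B→{C}, C→{S}; now {S, B, C}.
Read 'b': S→{B}, B→{C}, C→{S}; now {S, B, C}.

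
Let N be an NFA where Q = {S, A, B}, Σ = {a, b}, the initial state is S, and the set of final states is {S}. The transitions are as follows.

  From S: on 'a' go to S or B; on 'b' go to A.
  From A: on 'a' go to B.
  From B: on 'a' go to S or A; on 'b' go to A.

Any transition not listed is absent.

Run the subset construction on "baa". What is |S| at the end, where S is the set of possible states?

2

Start in {S}.
Read 'b': {S} → {A}.
Read 'a': {A} → {B}.
Read 'a': {B} → {S, A}.
That set has 2 states.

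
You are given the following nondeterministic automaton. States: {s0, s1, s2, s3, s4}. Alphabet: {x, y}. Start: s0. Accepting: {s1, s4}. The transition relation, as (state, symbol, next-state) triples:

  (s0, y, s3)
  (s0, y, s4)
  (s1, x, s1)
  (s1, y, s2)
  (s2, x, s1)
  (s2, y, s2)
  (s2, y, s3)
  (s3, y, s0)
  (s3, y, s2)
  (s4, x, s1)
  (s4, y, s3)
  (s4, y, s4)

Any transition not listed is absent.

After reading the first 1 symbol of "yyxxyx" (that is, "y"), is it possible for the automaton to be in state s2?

No

Start in {s0}.
Read 'y': s0→{s3, s4}; now {s3, s4}.
State s2 is not in {s3, s4}.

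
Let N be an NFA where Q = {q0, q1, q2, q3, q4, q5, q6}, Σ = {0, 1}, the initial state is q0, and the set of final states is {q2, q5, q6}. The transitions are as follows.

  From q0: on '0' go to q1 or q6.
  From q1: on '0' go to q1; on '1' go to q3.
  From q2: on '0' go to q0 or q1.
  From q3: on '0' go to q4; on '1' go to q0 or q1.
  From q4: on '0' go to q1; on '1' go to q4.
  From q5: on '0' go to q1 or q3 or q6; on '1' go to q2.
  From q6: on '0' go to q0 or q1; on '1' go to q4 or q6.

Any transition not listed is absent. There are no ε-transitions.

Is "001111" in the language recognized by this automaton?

Start in {q0}.
Read '0': q0→{q1, q6}; now {q1, q6}.
Read '0': q1→{q1}, q6→{q0, q1}; now {q0, q1}.
Read '1': q0→∅, q1→{q3}; now {q3}.
Read '1': q3→{q0, q1}; now {q0, q1}.
Read '1': q0→∅, q1→{q3}; now {q3}.
Read '1': q3→{q0, q1}; now {q0, q1}.
The final set {q0, q1} contains no accepting state.

No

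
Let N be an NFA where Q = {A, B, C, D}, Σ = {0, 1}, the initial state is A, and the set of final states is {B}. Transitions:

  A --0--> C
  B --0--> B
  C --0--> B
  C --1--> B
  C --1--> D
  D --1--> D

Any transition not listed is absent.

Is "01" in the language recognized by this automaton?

Yes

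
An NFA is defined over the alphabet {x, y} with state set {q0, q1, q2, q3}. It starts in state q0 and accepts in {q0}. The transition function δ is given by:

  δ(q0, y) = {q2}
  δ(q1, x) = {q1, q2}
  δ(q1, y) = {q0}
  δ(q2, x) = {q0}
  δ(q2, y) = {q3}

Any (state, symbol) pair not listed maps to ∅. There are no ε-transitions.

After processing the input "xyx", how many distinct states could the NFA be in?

Start in {q0}.
Read 'x': {q0} → ∅.
The set is empty and remains empty for the remaining 2 symbols.
That set has 0 states.

0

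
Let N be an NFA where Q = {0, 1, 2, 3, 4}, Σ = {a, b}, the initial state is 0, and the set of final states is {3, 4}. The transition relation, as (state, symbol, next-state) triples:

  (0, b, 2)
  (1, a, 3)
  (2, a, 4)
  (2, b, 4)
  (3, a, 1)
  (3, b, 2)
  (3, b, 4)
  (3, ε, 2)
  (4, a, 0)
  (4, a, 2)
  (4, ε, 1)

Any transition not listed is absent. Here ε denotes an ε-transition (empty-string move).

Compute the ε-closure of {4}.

Begin with {4}.
ε-move 4 → 1; add 1.

{1, 4}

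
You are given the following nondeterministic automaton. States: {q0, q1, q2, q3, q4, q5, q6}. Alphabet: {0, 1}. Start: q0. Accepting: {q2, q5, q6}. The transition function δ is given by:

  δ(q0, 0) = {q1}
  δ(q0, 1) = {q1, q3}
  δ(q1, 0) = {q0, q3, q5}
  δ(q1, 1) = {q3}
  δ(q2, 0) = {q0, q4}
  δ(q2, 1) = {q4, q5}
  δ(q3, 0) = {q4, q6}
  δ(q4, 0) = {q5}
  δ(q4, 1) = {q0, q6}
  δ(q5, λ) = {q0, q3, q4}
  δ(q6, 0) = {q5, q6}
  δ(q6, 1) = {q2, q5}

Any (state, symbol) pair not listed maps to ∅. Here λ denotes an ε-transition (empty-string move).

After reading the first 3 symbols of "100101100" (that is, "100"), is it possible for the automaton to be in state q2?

No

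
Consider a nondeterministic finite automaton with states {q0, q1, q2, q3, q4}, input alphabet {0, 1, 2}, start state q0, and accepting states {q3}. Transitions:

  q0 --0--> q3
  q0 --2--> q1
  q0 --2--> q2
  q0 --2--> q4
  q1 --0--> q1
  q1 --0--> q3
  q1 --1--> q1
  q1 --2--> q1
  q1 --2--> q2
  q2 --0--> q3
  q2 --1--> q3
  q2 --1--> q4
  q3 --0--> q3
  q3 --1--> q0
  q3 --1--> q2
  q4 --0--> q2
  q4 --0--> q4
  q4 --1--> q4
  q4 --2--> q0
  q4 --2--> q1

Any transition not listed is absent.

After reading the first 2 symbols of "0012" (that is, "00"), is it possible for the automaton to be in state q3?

Start in {q0}.
Read '0': {q0} → {q3}.
Read '0': {q3} → {q3}.
State q3 is in {q3}.

Yes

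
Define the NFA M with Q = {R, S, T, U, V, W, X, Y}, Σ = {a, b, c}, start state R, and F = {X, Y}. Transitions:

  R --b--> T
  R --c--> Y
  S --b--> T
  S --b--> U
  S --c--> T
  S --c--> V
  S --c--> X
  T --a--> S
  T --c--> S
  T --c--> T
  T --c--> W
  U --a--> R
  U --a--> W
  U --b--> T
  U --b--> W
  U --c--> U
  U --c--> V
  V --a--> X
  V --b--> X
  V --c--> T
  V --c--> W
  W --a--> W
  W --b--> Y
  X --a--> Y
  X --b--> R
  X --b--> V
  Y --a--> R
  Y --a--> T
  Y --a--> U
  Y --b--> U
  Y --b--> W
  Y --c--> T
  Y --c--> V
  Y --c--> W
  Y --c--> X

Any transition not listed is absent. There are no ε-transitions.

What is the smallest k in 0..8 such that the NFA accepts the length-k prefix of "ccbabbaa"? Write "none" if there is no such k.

Start in {R}.
Read 'c': {R} → {Y}.
None of the earlier sets intersect F, but {Y} does.

1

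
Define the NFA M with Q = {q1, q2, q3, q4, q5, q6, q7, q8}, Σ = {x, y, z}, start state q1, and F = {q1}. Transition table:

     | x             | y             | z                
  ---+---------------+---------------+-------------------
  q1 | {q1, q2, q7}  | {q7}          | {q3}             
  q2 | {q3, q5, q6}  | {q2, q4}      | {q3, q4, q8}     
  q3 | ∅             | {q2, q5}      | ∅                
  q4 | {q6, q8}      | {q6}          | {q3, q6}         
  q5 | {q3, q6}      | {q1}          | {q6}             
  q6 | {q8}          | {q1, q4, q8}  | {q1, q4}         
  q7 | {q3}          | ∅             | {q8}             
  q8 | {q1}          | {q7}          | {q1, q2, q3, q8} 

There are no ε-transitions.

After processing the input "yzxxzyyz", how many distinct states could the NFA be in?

Start in {q1}.
Read 'y': q1→{q7}; now {q7}.
Read 'z': q7→{q8}; now {q8}.
Read 'x': q8→{q1}; now {q1}.
Read 'x': q1→{q1, q2, q7}; now {q1, q2, q7}.
Read 'z': q1→{q3}, q2→{q3, q4, q8}, q7→{q8}; now {q3, q4, q8}.
Read 'y': q3→{q2, q5}, q4→{q6}, q8→{q7}; now {q2, q5, q6, q7}.
Read 'y': q2→{q2, q4}, q5→{q1}, q6→{q1, q4, q8}, q7→∅; now {q1, q2, q4, q8}.
Read 'z': q1→{q3}, q2→{q3, q4, q8}, q4→{q3, q6}, q8→{q1, q2, q3, q8}; now {q1, q2, q3, q4, q6, q8}.
That set has 6 states.

6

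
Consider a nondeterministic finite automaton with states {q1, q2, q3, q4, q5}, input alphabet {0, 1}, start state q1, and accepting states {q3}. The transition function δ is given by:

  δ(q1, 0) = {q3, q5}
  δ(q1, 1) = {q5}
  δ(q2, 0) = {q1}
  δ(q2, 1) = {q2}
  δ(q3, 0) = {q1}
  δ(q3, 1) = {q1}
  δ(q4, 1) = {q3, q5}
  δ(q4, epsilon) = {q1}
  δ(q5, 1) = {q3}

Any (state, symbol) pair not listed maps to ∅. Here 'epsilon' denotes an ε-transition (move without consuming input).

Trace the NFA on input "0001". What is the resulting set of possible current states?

{q1, q3}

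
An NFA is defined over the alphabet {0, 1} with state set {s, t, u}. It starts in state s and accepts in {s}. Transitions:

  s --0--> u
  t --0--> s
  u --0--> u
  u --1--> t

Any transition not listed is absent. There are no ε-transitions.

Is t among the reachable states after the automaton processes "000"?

Start in {s}.
Read '0': s→{u}; now {u}.
Read '0': u→{u}; now {u}.
Read '0': u→{u}; now {u}.
State t is not in {u}.

No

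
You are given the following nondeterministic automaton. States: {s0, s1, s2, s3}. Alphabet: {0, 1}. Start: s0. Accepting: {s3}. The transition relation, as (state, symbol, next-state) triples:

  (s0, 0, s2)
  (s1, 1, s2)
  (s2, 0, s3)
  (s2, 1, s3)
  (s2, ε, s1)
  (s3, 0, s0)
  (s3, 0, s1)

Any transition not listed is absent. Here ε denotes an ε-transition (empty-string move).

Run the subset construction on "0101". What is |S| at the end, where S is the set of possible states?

2

Start in {s0}.
Read '0': s0→{s2}; union {s2}; ε-closure = {s1, s2}.
Read '1': s1→{s2}, s2→{s3}; union {s2, s3}; ε-closure = {s1, s2, s3}.
Read '0': s1→∅, s2→{s3}, s3→{s0, s1}; now {s0, s1, s3}.
Read '1': s0→∅, s1→{s2}, s3→∅; union {s2}; ε-closure = {s1, s2}.
That set has 2 states.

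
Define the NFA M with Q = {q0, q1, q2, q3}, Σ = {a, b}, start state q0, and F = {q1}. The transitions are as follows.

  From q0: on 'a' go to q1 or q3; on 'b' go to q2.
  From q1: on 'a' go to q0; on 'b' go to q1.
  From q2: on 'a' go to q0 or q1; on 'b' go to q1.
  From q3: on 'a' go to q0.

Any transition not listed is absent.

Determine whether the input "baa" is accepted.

Start in {q0}.
Read 'b': {q0} → {q2}.
Read 'a': {q2} → {q0, q1}.
Read 'a': {q0, q1} → {q0, q1, q3}.
The final set {q0, q1, q3} contains the accepting state q1.

Yes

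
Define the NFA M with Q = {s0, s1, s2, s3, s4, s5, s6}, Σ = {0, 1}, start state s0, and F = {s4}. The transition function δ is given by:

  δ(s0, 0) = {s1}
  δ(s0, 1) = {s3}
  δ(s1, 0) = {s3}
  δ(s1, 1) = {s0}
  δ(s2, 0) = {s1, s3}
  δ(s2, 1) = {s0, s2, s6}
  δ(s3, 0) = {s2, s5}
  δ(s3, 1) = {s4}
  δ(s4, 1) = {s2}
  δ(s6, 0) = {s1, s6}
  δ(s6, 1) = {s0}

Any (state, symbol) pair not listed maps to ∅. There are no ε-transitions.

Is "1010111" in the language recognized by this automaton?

Yes

Start in {s0}.
Read '1': s0→{s3}; now {s3}.
Read '0': s3→{s2, s5}; now {s2, s5}.
Read '1': s2→{s0, s2, s6}, s5→∅; now {s0, s2, s6}.
Read '0': s0→{s1}, s2→{s1, s3}, s6→{s1, s6}; now {s1, s3, s6}.
Read '1': s1→{s0}, s3→{s4}, s6→{s0}; now {s0, s4}.
Read '1': s0→{s3}, s4→{s2}; now {s2, s3}.
Read '1': s2→{s0, s2, s6}, s3→{s4}; now {s0, s2, s4, s6}.
The final set {s0, s2, s4, s6} contains the accepting state s4.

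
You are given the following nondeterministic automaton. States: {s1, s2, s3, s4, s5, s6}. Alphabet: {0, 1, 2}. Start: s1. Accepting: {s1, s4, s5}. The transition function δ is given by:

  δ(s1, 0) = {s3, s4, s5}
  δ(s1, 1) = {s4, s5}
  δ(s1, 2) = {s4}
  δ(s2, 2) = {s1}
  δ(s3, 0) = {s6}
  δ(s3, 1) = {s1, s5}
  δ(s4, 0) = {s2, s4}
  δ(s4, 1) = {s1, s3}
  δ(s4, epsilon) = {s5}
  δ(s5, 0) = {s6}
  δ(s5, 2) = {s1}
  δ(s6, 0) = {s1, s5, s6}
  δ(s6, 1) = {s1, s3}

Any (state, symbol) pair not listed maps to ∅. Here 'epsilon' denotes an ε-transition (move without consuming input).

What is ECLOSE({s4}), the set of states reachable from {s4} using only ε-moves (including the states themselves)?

Begin with {s4}.
ε-move s4 → s5; add s5.

{s4, s5}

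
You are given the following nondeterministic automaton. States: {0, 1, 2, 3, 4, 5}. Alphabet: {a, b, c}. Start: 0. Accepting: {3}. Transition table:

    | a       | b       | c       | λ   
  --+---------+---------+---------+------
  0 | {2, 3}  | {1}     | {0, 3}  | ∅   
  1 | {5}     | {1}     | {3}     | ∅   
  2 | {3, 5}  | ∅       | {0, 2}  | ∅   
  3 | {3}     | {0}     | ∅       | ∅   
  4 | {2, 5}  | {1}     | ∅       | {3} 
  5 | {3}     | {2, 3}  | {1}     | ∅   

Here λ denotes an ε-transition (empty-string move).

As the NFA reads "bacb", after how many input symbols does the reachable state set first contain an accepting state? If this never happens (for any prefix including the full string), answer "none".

none

Start in {0}.
Read 'b': {0} → {1}.
Read 'a': {1} → {5}.
Read 'c': {5} → {1}.
Read 'b': {1} → {1}.
No reachable set along the way intersects F.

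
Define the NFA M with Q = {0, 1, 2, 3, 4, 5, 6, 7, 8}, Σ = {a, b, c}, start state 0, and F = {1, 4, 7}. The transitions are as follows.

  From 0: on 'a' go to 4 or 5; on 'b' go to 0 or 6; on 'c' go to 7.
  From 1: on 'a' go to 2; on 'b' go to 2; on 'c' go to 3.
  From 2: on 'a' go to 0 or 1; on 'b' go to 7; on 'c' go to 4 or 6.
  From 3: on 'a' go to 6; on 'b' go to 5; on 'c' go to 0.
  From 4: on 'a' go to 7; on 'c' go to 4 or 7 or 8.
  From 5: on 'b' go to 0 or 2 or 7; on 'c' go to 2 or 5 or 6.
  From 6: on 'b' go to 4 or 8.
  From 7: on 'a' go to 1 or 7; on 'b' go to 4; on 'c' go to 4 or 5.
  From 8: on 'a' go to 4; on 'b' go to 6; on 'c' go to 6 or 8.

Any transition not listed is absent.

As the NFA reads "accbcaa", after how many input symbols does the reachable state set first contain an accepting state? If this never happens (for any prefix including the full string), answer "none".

1

Start in {0}.
Read 'a': {0} → {4, 5}.
None of the earlier sets intersect F, but {4, 5} does.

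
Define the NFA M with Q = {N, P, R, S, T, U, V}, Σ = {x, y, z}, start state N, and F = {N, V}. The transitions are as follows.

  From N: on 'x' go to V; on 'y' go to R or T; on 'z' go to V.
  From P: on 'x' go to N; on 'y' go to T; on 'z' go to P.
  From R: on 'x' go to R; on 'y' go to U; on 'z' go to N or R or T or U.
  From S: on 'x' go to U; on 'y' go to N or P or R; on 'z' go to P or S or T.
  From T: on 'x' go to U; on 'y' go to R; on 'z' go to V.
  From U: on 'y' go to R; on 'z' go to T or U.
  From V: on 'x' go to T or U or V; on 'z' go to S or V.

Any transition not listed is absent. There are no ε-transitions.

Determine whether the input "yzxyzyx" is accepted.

Start in {N}.
Read 'y': N→{R, T}; now {R, T}.
Read 'z': R→{N, R, T, U}, T→{V}; now {N, R, T, U, V}.
Read 'x': N→{V}, R→{R}, T→{U}, U→∅, V→{T, U, V}; now {R, T, U, V}.
Read 'y': R→{U}, T→{R}, U→{R}, V→∅; now {R, U}.
Read 'z': R→{N, R, T, U}, U→{T, U}; now {N, R, T, U}.
Read 'y': N→{R, T}, R→{U}, T→{R}, U→{R}; now {R, T, U}.
Read 'x': R→{R}, T→{U}, U→∅; now {R, U}.
The final set {R, U} contains no accepting state.

No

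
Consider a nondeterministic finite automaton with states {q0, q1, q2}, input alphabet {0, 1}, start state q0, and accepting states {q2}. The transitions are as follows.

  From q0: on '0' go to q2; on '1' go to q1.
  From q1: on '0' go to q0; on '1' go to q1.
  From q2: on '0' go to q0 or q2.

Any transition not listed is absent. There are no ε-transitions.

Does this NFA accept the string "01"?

No

Start in {q0}.
Read '0': {q0} → {q2}.
Read '1': {q2} → ∅.
The final set ∅ contains no accepting state.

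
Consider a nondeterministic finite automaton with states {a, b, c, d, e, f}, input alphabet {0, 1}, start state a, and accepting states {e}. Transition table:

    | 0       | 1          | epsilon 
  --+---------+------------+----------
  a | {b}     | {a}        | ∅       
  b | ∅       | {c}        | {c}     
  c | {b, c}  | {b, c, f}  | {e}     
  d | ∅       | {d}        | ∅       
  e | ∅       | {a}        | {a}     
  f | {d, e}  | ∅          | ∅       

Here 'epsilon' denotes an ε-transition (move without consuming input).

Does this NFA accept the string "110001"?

Yes

Start in {a}.
Read '1': a→{a}; now {a}.
Read '1': a→{a}; now {a}.
Read '0': a→{b}; union {b}; ε-closure = {a, b, c, e}.
Read '0': a→{b}, b→∅, c→{b, c}, e→∅; union {b, c}; ε-closure = {a, b, c, e}.
Read '0': a→{b}, b→∅, c→{b, c}, e→∅; union {b, c}; ε-closure = {a, b, c, e}.
Read '1': a→{a}, b→{c}, c→{b, c, f}, e→{a}; union {a, b, c, f}; ε-closure = {a, b, c, e, f}.
The final set {a, b, c, e, f} contains the accepting state e.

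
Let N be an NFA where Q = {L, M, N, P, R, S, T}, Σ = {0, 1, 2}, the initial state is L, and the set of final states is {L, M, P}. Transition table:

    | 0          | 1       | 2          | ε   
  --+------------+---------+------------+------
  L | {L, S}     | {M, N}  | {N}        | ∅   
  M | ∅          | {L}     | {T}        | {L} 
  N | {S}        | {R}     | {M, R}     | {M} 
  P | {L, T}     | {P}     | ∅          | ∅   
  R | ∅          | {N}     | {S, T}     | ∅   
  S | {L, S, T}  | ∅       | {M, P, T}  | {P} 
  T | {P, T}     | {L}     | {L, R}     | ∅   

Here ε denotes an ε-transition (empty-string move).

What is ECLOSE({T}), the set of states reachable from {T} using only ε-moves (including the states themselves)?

{T}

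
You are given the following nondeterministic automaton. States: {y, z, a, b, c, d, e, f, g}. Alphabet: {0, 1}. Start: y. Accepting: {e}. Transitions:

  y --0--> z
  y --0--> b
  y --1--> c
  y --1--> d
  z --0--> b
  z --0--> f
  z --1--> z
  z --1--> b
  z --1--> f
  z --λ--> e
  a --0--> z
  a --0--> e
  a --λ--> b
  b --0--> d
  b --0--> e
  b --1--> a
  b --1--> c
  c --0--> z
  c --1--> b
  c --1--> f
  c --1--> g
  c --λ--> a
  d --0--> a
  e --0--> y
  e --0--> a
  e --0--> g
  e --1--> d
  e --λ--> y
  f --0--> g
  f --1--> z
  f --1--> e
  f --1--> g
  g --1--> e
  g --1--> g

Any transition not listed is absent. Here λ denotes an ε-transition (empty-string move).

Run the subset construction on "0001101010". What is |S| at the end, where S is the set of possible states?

Start in {y}.
Read '0': {y} → {y, z, b, e}.
Read '0': {y, z, b, e} → {y, z, a, b, d, e, f, g}.
Read '0': {y, z, a, b, d, e, f, g} → {y, z, a, b, d, e, f, g}.
Read '1': {y, z, a, b, d, e, f, g} → {y, z, a, b, c, d, e, f, g}.
Read '1': {y, z, a, b, c, d, e, f, g} → {y, z, a, b, c, d, e, f, g}.
Read '0': {y, z, a, b, c, d, e, f, g} → {y, z, a, b, d, e, f, g}.
Read '1': {y, z, a, b, d, e, f, g} → {y, z, a, b, c, d, e, f, g}.
Read '0': {y, z, a, b, c, d, e, f, g} → {y, z, a, b, d, e, f, g}.
Read '1': {y, z, a, b, d, e, f, g} → {y, z, a, b, c, d, e, f, g}.
Read '0': {y, z, a, b, c, d, e, f, g} → {y, z, a, b, d, e, f, g}.
That set has 8 states.

8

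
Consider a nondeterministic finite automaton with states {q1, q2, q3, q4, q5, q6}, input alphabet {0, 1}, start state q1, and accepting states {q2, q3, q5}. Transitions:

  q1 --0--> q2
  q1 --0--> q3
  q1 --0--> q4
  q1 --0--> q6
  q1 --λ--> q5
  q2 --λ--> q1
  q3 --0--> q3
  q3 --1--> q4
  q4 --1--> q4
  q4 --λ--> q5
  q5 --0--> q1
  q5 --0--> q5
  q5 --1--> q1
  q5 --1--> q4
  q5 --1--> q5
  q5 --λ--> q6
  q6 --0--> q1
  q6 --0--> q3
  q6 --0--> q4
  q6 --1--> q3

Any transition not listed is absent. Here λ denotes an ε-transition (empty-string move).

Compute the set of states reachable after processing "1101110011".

{q1, q3, q4, q5, q6}

Start: ε-closure({q1}) = {q1, q5, q6}.
Read '1': q1→∅, q5→{q1, q4, q5}, q6→{q3}; union {q1, q3, q4, q5}; ε-closure = {q1, q3, q4, q5, q6}.
Read '1': q1→∅, q3→{q4}, q4→{q4}, q5→{q1, q4, q5}, q6→{q3}; union {q1, q3, q4, q5}; ε-closure = {q1, q3, q4, q5, q6}.
Read '0': q1→{q2, q3, q4, q6}, q3→{q3}, q4→∅, q5→{q1, q5}, q6→{q1, q3, q4}; now {q1, q2, q3, q4, q5, q6}.
Read '1': q1→∅, q2→∅, q3→{q4}, q4→{q4}, q5→{q1, q4, q5}, q6→{q3}; union {q1, q3, q4, q5}; ε-closure = {q1, q3, q4, q5, q6}.
Read '1': q1→∅, q3→{q4}, q4→{q4}, q5→{q1, q4, q5}, q6→{q3}; union {q1, q3, q4, q5}; ε-closure = {q1, q3, q4, q5, q6}.
Read '1': q1→∅, q3→{q4}, q4→{q4}, q5→{q1, q4, q5}, q6→{q3}; union {q1, q3, q4, q5}; ε-closure = {q1, q3, q4, q5, q6}.
Read '0': q1→{q2, q3, q4, q6}, q3→{q3}, q4→∅, q5→{q1, q5}, q6→{q1, q3, q4}; now {q1, q2, q3, q4, q5, q6}.
Read '0': q1→{q2, q3, q4, q6}, q2→∅, q3→{q3}, q4→∅, q5→{q1, q5}, q6→{q1, q3, q4}; now {q1, q2, q3, q4, q5, q6}.
Read '1': q1→∅, q2→∅, q3→{q4}, q4→{q4}, q5→{q1, q4, q5}, q6→{q3}; union {q1, q3, q4, q5}; ε-closure = {q1, q3, q4, q5, q6}.
Read '1': q1→∅, q3→{q4}, q4→{q4}, q5→{q1, q4, q5}, q6→{q3}; union {q1, q3, q4, q5}; ε-closure = {q1, q3, q4, q5, q6}.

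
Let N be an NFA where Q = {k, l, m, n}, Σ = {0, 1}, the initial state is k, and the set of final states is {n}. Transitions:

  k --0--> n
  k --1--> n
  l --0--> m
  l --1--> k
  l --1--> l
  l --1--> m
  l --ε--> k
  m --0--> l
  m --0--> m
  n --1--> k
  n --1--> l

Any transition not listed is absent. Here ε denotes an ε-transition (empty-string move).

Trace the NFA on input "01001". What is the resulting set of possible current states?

Start in {k}.
Read '0': k→{n}; now {n}.
Read '1': n→{k, l}; now {k, l}.
Read '0': k→{n}, l→{m}; now {m, n}.
Read '0': m→{l, m}, n→∅; union {l, m}; ε-closure = {k, l, m}.
Read '1': k→{n}, l→{k, l, m}, m→∅; now {k, l, m, n}.

{k, l, m, n}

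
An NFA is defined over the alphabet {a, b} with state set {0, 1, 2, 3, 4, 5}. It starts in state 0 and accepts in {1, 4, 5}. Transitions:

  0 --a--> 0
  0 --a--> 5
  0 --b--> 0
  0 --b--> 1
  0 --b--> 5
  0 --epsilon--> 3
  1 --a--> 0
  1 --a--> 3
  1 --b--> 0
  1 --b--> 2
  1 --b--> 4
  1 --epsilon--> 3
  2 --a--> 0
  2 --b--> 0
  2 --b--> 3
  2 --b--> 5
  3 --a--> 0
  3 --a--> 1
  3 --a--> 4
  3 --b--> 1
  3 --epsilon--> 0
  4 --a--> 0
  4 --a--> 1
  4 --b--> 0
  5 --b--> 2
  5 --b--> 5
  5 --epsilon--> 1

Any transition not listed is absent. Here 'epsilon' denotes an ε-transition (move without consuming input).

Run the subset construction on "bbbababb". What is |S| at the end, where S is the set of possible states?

Start: ε-closure({0}) = {0, 3}.
Read 'b': 0→{0, 1, 5}, 3→{1}; union {0, 1, 5}; ε-closure = {0, 1, 3, 5}.
Read 'b': 0→{0, 1, 5}, 1→{0, 2, 4}, 3→{1}, 5→{2, 5}; union {0, 1, 2, 4, 5}; ε-closure = {0, 1, 2, 3, 4, 5}.
Read 'b': 0→{0, 1, 5}, 1→{0, 2, 4}, 2→{0, 3, 5}, 3→{1}, 4→{0}, 5→{2, 5}; now {0, 1, 2, 3, 4, 5}.
Read 'a': 0→{0, 5}, 1→{0, 3}, 2→{0}, 3→{0, 1, 4}, 4→{0, 1}, 5→∅; now {0, 1, 3, 4, 5}.
Read 'b': 0→{0, 1, 5}, 1→{0, 2, 4}, 3→{1}, 4→{0}, 5→{2, 5}; union {0, 1, 2, 4, 5}; ε-closure = {0, 1, 2, 3, 4, 5}.
Read 'a': 0→{0, 5}, 1→{0, 3}, 2→{0}, 3→{0, 1, 4}, 4→{0, 1}, 5→∅; now {0, 1, 3, 4, 5}.
Read 'b': 0→{0, 1, 5}, 1→{0, 2, 4}, 3→{1}, 4→{0}, 5→{2, 5}; union {0, 1, 2, 4, 5}; ε-closure = {0, 1, 2, 3, 4, 5}.
Read 'b': 0→{0, 1, 5}, 1→{0, 2, 4}, 2→{0, 3, 5}, 3→{1}, 4→{0}, 5→{2, 5}; now {0, 1, 2, 3, 4, 5}.
That set has 6 states.

6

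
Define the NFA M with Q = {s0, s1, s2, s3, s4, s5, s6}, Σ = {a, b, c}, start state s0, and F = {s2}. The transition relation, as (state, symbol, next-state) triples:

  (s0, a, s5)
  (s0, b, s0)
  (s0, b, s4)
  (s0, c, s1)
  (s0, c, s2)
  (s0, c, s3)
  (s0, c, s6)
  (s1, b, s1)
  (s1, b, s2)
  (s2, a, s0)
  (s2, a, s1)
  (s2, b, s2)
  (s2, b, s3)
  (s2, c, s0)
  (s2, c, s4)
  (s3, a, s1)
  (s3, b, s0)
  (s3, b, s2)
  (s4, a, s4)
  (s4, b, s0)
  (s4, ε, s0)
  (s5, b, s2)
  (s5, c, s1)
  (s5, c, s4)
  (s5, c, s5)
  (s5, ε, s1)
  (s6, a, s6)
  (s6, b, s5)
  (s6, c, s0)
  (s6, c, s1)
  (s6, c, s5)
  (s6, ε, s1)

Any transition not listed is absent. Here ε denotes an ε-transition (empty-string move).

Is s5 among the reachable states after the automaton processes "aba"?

No

Start in {s0}.
Read 'a': {s0} → {s1, s5}.
Read 'b': {s1, s5} → {s1, s2}.
Read 'a': {s1, s2} → {s0, s1}.
State s5 is not in {s0, s1}.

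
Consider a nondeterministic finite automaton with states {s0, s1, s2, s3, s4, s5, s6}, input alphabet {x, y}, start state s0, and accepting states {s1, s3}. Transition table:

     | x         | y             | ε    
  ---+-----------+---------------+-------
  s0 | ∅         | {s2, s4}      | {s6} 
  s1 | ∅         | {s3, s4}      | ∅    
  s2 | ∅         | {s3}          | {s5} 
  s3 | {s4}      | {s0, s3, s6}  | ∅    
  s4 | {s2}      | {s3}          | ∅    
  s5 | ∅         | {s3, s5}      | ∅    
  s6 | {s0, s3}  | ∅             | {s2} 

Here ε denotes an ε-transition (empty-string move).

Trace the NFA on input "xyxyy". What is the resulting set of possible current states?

Start: ε-closure({s0}) = {s0, s2, s5, s6}.
Read 'x': {s0, s2, s5, s6} → {s0, s2, s3, s5, s6}.
Read 'y': {s0, s2, s3, s5, s6} → {s0, s2, s3, s4, s5, s6}.
Read 'x': {s0, s2, s3, s4, s5, s6} → {s0, s2, s3, s4, s5, s6}.
Read 'y': {s0, s2, s3, s4, s5, s6} → {s0, s2, s3, s4, s5, s6}.
Read 'y': {s0, s2, s3, s4, s5, s6} → {s0, s2, s3, s4, s5, s6}.

{s0, s2, s3, s4, s5, s6}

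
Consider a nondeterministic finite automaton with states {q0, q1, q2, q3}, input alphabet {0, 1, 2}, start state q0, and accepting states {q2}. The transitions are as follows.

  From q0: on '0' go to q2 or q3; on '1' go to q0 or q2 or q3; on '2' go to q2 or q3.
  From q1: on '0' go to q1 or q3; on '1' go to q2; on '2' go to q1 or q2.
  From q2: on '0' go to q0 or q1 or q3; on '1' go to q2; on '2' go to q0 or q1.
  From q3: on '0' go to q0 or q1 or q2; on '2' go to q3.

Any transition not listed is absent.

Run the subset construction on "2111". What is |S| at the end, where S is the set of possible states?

Start in {q0}.
Read '2': {q0} → {q2, q3}.
Read '1': {q2, q3} → {q2}.
Read '1': {q2} → {q2}.
Read '1': {q2} → {q2}.
That set has 1 state.

1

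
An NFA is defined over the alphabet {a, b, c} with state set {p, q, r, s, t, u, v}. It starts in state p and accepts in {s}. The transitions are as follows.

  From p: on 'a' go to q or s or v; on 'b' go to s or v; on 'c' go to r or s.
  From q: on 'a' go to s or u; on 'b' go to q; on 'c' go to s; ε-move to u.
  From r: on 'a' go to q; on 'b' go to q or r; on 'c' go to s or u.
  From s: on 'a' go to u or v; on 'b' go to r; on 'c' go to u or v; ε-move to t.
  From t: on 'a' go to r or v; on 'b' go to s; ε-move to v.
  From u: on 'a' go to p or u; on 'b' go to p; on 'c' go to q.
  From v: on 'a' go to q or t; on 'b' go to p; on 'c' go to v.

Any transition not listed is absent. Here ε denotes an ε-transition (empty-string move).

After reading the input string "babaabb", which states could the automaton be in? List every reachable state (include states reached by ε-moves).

{p, q, r, s, t, u, v}

Start in {p}.
Read 'b': {p} → {s, t, v}.
Read 'a': {s, t, v} → {q, r, t, u, v}.
Read 'b': {q, r, t, u, v} → {p, q, r, s, t, u, v}.
Read 'a': {p, q, r, s, t, u, v} → {p, q, r, s, t, u, v}.
Read 'a': {p, q, r, s, t, u, v} → {p, q, r, s, t, u, v}.
Read 'b': {p, q, r, s, t, u, v} → {p, q, r, s, t, u, v}.
Read 'b': {p, q, r, s, t, u, v} → {p, q, r, s, t, u, v}.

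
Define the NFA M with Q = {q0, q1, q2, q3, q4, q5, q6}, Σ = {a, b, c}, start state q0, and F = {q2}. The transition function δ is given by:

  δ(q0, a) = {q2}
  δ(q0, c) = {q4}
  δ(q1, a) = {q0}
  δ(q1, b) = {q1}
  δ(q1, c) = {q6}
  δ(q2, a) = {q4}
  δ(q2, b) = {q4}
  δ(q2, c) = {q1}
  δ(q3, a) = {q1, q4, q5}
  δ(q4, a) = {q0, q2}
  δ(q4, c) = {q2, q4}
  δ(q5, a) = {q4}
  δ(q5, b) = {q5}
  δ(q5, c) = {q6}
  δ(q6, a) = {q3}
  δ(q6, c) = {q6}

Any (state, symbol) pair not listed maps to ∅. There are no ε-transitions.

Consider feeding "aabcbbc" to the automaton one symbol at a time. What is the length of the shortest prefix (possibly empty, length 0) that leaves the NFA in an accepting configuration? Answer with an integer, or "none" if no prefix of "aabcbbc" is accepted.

1

Start in {q0}.
Read 'a': {q0} → {q2}.
None of the earlier sets intersect F, but {q2} does.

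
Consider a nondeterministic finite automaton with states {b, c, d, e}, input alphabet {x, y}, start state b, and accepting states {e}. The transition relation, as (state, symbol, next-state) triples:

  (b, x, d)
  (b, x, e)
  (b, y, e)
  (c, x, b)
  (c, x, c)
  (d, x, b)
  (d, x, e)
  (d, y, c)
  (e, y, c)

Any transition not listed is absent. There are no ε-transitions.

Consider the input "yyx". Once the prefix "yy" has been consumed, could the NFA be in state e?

No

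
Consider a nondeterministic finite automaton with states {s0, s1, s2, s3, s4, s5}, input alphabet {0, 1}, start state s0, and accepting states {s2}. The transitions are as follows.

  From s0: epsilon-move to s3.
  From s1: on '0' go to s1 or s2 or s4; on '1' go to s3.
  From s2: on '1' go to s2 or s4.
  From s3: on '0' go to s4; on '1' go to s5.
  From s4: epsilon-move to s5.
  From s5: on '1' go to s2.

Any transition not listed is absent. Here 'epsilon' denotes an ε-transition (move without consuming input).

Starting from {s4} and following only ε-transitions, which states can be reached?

Begin with {s4}.
ε-move s4 → s5; add s5.

{s4, s5}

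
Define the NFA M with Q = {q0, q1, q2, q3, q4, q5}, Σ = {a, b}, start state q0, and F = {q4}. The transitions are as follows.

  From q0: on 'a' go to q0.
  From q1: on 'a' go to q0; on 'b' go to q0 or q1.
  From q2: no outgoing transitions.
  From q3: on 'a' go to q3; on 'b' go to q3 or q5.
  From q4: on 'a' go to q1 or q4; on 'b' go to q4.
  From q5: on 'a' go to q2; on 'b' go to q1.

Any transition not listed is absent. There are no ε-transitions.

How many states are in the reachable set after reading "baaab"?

Start in {q0}.
Read 'b': {q0} → ∅.
The set is empty and remains empty for the remaining 4 symbols.
That set has 0 states.

0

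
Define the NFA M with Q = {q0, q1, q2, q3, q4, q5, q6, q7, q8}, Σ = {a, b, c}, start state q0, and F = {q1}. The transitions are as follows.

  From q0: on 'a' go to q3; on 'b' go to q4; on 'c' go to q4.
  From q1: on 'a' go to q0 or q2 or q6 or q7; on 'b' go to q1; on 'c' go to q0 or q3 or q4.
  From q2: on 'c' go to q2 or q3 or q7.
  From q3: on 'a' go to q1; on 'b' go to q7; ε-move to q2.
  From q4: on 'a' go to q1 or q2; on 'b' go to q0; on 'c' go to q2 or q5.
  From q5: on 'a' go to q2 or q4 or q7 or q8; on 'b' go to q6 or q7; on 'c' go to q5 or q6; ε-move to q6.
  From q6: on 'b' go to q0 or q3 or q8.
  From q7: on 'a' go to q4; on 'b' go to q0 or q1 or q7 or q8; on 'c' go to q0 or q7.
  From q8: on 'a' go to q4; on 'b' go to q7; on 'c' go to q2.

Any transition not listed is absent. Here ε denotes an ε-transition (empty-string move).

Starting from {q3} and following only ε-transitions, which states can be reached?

Begin with {q3}.
ε-move q3 → q2; add q2.

{q2, q3}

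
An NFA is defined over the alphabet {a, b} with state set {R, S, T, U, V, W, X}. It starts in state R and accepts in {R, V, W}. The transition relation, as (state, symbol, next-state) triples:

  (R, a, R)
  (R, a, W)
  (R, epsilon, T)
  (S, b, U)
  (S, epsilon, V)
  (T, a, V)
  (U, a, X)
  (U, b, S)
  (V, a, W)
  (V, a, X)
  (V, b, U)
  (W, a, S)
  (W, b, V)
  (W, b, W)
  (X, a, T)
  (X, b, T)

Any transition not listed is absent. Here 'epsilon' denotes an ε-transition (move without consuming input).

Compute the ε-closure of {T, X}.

{T, X}

Begin with {T, X}.
No ε-moves leave this set, so the closure equals the set itself.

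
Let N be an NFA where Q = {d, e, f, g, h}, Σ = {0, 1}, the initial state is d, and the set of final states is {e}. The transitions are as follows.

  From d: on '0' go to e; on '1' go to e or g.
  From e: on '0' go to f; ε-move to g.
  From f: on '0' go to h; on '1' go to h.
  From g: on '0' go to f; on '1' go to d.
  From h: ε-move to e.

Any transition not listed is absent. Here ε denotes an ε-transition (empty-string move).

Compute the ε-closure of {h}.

{e, g, h}

Begin with {h}.
ε-move h → e; add e.
ε-move e → g; add g.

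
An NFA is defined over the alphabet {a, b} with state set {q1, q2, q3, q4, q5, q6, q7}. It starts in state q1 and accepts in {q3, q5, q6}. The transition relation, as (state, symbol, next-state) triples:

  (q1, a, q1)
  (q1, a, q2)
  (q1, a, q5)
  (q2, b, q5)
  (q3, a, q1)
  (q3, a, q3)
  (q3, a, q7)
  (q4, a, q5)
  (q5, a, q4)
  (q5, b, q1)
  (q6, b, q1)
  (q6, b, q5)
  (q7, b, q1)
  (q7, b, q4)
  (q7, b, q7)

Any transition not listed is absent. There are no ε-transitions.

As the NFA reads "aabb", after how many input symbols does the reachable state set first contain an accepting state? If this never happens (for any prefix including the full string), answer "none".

1

Start in {q1}.
Read 'a': q1→{q1, q2, q5}; now {q1, q2, q5}.
None of the earlier sets intersect F, but {q1, q2, q5} does.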